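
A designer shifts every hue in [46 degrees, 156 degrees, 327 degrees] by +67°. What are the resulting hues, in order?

46 + 67 = 113°
156 + 67 = 223°
327 + 67 = 394 → 394 − 360 = 34°

113°, 223°, 34°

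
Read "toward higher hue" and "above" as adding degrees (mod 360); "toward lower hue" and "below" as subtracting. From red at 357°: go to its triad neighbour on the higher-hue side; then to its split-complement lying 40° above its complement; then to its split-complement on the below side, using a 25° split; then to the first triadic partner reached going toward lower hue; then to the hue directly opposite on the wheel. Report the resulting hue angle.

192°

+120° (triadic ↑): 357 + 120 = 477 → 477 − 360 = 117°
+220° (split-comp 40° ↑): 117 + 220 = 337°
+155° (split-comp 25° ↓): 337 + 155 = 492 → 492 − 360 = 132°
−120° (triadic ↓): 132 − 120 = 12°
+180° (complement): 12 + 180 = 192°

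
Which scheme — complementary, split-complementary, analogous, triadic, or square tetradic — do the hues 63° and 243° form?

complementary

Sort the hues: 63°, 243°.
Successive gaps around the wheel: 180°, 180°.
Two hues 180° apart are complementary.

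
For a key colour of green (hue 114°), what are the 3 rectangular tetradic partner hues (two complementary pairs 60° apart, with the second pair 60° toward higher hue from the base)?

174°, 294°, 354°

A rectangular tetradic uses two complementary pairs 60° apart: offsets 0°, 60°, 180°, 240°.
114 + 60 = 174°
114 + 180 = 294°
114 + 240 = 354°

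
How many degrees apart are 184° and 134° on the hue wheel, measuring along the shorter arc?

50°

|184 − 134| = 50.
50 ≤ 180, so the shorter arc is 50°.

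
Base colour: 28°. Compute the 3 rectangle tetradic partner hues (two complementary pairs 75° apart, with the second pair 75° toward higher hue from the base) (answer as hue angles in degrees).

28 + 75 = 103°
28 + 180 = 208°
28 + 255 = 283°

103°, 208°, 283°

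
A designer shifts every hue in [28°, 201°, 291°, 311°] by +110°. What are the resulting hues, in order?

138°, 311°, 41°, 61°

28 + 110 = 138°
201 + 110 = 311°
291 + 110 = 401 → 401 − 360 = 41°
311 + 110 = 421 → 421 − 360 = 61°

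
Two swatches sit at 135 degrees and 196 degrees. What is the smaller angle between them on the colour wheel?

61°

|135 − 196| = 61.
61 ≤ 180, so the shorter arc is 61°.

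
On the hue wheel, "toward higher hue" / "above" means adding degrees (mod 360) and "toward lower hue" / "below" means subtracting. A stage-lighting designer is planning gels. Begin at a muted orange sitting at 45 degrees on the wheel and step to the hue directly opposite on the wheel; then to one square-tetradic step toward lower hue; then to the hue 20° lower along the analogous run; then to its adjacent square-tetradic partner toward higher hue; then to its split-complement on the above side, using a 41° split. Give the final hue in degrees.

+180° (complement): 45 + 180 = 225°
−90° (square ↓): 225 − 90 = 135°
−20° (analog 20° ↓): 135 − 20 = 115°
+90° (square ↑): 115 + 90 = 205°
+221° (split-comp 41° ↑): 205 + 221 = 426 → 426 − 360 = 66°

66°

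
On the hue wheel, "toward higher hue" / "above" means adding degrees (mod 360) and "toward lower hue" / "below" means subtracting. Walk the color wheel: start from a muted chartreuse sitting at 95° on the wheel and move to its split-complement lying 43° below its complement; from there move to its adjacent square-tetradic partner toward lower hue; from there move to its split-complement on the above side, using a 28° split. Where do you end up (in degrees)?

+137° (split-comp 43° ↓): 95 + 137 = 232°
−90° (square ↓): 232 − 90 = 142°
+208° (split-comp 28° ↑): 142 + 208 = 350°

350°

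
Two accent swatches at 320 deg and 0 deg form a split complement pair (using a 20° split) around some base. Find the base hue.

160°

The accents sit 20° either side of the complement, so the complement is their short-arc midpoint on the wheel.
Short-arc midpoint of 320° and 0°: 340°.
Base is 180° from the complement: 340 − 180 = 160°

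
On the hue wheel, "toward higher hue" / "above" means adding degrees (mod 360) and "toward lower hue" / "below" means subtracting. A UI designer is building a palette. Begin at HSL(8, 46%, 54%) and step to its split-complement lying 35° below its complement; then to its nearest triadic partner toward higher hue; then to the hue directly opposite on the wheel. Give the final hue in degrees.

+145° (split-comp 35° ↓): 8 + 145 = 153°
+120° (triadic ↑): 153 + 120 = 273°
+180° (complement): 273 + 180 = 453 → 453 − 360 = 93°

93°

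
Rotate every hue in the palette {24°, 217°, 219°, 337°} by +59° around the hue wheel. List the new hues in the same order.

83°, 276°, 278°, 36°

24 + 59 = 83°
217 + 59 = 276°
219 + 59 = 278°
337 + 59 = 396 → 396 − 360 = 36°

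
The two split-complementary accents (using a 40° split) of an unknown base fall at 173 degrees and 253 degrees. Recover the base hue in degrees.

The accents sit 40° either side of the complement, so the complement is their short-arc midpoint on the wheel.
Short-arc midpoint of 173° and 253°: 213°.
Base is 180° from the complement: 213 − 180 = 33°

33°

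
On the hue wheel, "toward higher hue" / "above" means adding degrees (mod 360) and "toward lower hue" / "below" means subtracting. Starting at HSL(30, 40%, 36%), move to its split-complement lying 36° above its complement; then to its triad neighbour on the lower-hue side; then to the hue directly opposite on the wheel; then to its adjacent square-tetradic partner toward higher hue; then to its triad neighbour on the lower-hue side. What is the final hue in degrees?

30 + 216 = 246°   (split-comp 36° ↑)
246 − 120 = 126°   (triadic ↓)
126 + 180 = 306°   (complement)
306 + 90 = 396 → 396 − 360 = 36°   (square ↑)
36 − 120 = -84 → -84 + 360 = 276°   (triadic ↓)

276°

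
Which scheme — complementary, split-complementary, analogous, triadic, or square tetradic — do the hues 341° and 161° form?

complementary

Sort the hues: 161°, 341°.
Successive gaps around the wheel: 180°, 180°.
Two hues 180° apart are complementary.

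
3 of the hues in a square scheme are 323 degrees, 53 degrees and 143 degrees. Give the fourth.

233°

A square tetradic scheme places four hues every 90°.
The full set through 53° is {53°, 143°, 233°, 323°}.
Given {53°, 143°, 323°}, the missing hue is 233°.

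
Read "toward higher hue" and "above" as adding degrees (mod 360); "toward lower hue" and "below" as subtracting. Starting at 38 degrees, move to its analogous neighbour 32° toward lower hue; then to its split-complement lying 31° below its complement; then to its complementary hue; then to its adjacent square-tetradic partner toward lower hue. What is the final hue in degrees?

245°

−32° (analog 32° ↓): 38 − 32 = 6°
+149° (split-comp 31° ↓): 6 + 149 = 155°
+180° (complement): 155 + 180 = 335°
−90° (square ↓): 335 − 90 = 245°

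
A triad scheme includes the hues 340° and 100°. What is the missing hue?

A triad places three hues 120° apart.
The full set through 100° is {100°, 220°, 340°}.
Given {100°, 340°}, the missing hue is 220°.

220°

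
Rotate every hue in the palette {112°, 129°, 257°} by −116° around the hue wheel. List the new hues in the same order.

112 − 116 = -4 → -4 + 360 = 356°
129 − 116 = 13°
257 − 116 = 141°

356°, 13°, 141°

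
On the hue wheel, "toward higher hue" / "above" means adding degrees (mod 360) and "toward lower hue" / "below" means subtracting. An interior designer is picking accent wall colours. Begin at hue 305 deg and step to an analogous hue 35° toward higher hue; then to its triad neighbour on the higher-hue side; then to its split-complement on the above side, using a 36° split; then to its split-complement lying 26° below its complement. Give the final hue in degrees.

110°

305 + 35 = 340°   (analog 35° ↑)
340 + 120 = 460 → 460 − 360 = 100°   (triadic ↑)
100 + 216 = 316°   (split-comp 36° ↑)
316 + 154 = 470 → 470 − 360 = 110°   (split-comp 26° ↓)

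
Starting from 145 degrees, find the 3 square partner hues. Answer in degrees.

235°, 325°, 55°

145 + 90 = 235°
145 + 180 = 325°
145 + 270 = 415 → 415 − 360 = 55°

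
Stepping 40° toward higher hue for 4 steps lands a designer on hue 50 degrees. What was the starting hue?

250°

4 steps of 40° (toward higher hue) give a net shift of +160°.
Start = end − shift: 50 − 160 = -110 → -110 + 360 = 250°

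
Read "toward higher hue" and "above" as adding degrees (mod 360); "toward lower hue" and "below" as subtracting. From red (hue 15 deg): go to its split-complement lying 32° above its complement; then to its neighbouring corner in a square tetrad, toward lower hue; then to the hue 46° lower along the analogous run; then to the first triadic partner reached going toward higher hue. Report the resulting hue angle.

211°

+212° (split-comp 32° ↑): 15 + 212 = 227°
−90° (square ↓): 227 − 90 = 137°
−46° (analog 46° ↓): 137 − 46 = 91°
+120° (triadic ↑): 91 + 120 = 211°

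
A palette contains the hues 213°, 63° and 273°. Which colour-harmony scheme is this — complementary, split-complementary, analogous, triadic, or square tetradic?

split-complementary

Sort the hues: 63°, 213°, 273°.
Successive gaps around the wheel: 150°, 60°, 150°.
Two 150° gaps and one 60° gap — a base hue opposite a pair of accents 30° either side of its complement — is the split-complementary pattern.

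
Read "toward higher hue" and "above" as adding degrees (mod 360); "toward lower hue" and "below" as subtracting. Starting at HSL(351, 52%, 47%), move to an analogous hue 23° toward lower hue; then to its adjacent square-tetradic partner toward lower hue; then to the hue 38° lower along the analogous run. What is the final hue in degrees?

analog 23° ↓ −23°: 351 − 23 = 328°
square ↓ −90°: 328 − 90 = 238°
analog 38° ↓ −38°: 238 − 38 = 200°

200°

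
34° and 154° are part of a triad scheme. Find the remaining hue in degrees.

274°

A triad places three hues 120° apart.
The full set through 34° is {34°, 154°, 274°}.
Given {34°, 154°}, the missing hue is 274°.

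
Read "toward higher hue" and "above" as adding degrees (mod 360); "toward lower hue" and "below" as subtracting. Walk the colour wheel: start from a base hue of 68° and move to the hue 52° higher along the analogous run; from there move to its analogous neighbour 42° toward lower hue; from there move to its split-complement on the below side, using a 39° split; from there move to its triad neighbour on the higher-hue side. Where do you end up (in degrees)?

339°

68 + 52 = 120°   (analog 52° ↑)
120 − 42 = 78°   (analog 42° ↓)
78 + 141 = 219°   (split-comp 39° ↓)
219 + 120 = 339°   (triadic ↑)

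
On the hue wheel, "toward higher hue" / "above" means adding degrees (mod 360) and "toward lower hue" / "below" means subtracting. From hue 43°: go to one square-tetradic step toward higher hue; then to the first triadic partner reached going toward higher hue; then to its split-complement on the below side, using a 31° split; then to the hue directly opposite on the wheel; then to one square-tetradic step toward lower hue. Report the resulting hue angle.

132°

square ↑ +90°: 43 + 90 = 133°
triadic ↑ +120°: 133 + 120 = 253°
split-comp 31° ↓ +149°: 253 + 149 = 402 → 402 − 360 = 42°
complement +180°: 42 + 180 = 222°
square ↓ −90°: 222 − 90 = 132°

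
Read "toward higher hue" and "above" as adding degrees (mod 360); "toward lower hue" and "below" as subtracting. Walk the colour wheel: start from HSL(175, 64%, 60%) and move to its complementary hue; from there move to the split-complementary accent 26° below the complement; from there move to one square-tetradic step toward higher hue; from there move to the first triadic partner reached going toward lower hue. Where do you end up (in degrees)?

+180° (complement): 175 + 180 = 355°
+154° (split-comp 26° ↓): 355 + 154 = 509 → 509 − 360 = 149°
+90° (square ↑): 149 + 90 = 239°
−120° (triadic ↓): 239 − 120 = 119°

119°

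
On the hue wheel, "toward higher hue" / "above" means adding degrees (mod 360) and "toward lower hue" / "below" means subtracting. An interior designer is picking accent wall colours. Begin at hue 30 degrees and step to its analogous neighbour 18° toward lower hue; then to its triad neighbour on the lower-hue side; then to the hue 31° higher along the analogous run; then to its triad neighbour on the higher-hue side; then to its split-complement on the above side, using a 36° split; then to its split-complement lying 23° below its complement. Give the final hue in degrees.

56°

analog 18° ↓ −18°: 30 − 18 = 12°
triadic ↓ −120°: 12 − 120 = -108 → -108 + 360 = 252°
analog 31° ↑ +31°: 252 + 31 = 283°
triadic ↑ +120°: 283 + 120 = 403 → 403 − 360 = 43°
split-comp 36° ↑ +216°: 43 + 216 = 259°
split-comp 23° ↓ +157°: 259 + 157 = 416 → 416 − 360 = 56°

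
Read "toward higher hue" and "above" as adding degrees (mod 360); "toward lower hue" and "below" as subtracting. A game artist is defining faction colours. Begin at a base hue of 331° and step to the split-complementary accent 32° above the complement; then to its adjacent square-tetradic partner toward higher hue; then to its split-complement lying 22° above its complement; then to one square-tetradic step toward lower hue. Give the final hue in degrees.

25°

+212° (split-comp 32° ↑): 331 + 212 = 543 → 543 − 360 = 183°
+90° (square ↑): 183 + 90 = 273°
+202° (split-comp 22° ↑): 273 + 202 = 475 → 475 − 360 = 115°
−90° (square ↓): 115 − 90 = 25°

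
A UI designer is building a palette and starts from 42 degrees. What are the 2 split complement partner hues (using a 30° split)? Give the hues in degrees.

Split-complementary hues sit 30° either side of the complement.
Complement of 42 degrees: 42 + 180 = 222°
222 − 30 = 192°
222 + 30 = 252°

192° and 252°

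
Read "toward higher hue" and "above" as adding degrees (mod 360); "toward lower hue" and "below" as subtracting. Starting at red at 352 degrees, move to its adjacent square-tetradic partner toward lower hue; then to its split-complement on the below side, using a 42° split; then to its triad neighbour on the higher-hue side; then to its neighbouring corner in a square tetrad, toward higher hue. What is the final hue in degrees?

−90° (square ↓): 352 − 90 = 262°
+138° (split-comp 42° ↓): 262 + 138 = 400 → 400 − 360 = 40°
+120° (triadic ↑): 40 + 120 = 160°
+90° (square ↑): 160 + 90 = 250°

250°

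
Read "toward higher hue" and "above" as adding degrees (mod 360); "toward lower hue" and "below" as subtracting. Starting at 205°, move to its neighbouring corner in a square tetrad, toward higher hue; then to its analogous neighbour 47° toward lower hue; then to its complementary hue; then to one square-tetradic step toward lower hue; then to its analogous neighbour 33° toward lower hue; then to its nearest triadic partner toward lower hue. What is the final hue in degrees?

185°

+90° (square ↑): 205 + 90 = 295°
−47° (analog 47° ↓): 295 − 47 = 248°
+180° (complement): 248 + 180 = 428 → 428 − 360 = 68°
−90° (square ↓): 68 − 90 = -22 → -22 + 360 = 338°
−33° (analog 33° ↓): 338 − 33 = 305°
−120° (triadic ↓): 305 − 120 = 185°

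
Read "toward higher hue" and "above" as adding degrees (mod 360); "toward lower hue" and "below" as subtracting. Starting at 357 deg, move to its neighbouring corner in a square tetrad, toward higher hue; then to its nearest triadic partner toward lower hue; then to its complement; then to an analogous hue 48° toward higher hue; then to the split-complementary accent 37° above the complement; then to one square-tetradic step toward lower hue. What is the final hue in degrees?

+90° (square ↑): 357 + 90 = 447 → 447 − 360 = 87°
−120° (triadic ↓): 87 − 120 = -33 → -33 + 360 = 327°
+180° (complement): 327 + 180 = 507 → 507 − 360 = 147°
+48° (analog 48° ↑): 147 + 48 = 195°
+217° (split-comp 37° ↑): 195 + 217 = 412 → 412 − 360 = 52°
−90° (square ↓): 52 − 90 = -38 → -38 + 360 = 322°

322°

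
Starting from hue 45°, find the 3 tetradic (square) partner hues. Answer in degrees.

135°, 225°, and 315°

A square tetradic scheme places four hues every 90°.
45 + 90 = 135°
45 + 180 = 225°
45 + 270 = 315°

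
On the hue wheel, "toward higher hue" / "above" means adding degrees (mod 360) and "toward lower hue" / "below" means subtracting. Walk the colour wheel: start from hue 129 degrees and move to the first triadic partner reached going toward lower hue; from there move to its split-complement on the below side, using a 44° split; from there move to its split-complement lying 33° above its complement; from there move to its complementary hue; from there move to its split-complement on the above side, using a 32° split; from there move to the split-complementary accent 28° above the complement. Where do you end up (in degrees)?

129 − 120 = 9°   (triadic ↓)
9 + 136 = 145°   (split-comp 44° ↓)
145 + 213 = 358°   (split-comp 33° ↑)
358 + 180 = 538 → 538 − 360 = 178°   (complement)
178 + 212 = 390 → 390 − 360 = 30°   (split-comp 32° ↑)
30 + 208 = 238°   (split-comp 28° ↑)

238°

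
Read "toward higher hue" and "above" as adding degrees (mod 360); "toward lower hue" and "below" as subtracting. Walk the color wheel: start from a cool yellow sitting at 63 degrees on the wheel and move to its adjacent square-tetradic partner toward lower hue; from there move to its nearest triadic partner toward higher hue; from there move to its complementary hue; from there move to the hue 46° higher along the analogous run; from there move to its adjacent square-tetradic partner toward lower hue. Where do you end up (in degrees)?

63 − 90 = -27 → -27 + 360 = 333°   (square ↓)
333 + 120 = 453 → 453 − 360 = 93°   (triadic ↑)
93 + 180 = 273°   (complement)
273 + 46 = 319°   (analog 46° ↑)
319 − 90 = 229°   (square ↓)

229°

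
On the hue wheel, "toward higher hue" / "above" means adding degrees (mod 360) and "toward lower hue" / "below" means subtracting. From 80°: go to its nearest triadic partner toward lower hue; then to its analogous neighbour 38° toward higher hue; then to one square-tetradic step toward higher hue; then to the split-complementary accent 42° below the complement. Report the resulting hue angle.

226°

80 − 120 = -40 → -40 + 360 = 320°   (triadic ↓)
320 + 38 = 358°   (analog 38° ↑)
358 + 90 = 448 → 448 − 360 = 88°   (square ↑)
88 + 138 = 226°   (split-comp 42° ↓)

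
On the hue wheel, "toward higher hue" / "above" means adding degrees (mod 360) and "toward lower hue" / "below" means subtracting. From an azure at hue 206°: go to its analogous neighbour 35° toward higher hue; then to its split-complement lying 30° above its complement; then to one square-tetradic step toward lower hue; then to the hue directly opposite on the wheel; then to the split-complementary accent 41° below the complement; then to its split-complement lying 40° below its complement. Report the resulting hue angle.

100°

analog 35° ↑ +35°: 206 + 35 = 241°
split-comp 30° ↑ +210°: 241 + 210 = 451 → 451 − 360 = 91°
square ↓ −90°: 91 − 90 = 1°
complement +180°: 1 + 180 = 181°
split-comp 41° ↓ +139°: 181 + 139 = 320°
split-comp 40° ↓ +140°: 320 + 140 = 460 → 460 − 360 = 100°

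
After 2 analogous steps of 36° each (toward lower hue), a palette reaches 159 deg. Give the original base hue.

231°

2 steps of 36° (toward lower hue) give a net shift of −72°.
Start = end − shift: 159 + 72 = 231°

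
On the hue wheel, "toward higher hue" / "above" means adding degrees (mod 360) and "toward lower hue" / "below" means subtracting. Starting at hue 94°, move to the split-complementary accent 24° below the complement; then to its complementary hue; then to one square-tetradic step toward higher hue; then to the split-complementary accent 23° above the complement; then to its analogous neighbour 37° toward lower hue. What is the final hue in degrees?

94 + 156 = 250°   (split-comp 24° ↓)
250 + 180 = 430 → 430 − 360 = 70°   (complement)
70 + 90 = 160°   (square ↑)
160 + 203 = 363 → 363 − 360 = 3°   (split-comp 23° ↑)
3 − 37 = -34 → -34 + 360 = 326°   (analog 37° ↓)

326°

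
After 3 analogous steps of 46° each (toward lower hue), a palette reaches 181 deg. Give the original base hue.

3 steps of 46° (toward lower hue) give a net shift of −138°.
Start = end − shift: 181 + 138 = 319°

319°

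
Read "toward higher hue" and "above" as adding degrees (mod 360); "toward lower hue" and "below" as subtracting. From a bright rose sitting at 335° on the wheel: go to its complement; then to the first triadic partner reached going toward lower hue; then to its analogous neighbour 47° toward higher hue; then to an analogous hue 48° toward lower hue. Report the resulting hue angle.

complement +180°: 335 + 180 = 515 → 515 − 360 = 155°
triadic ↓ −120°: 155 − 120 = 35°
analog 47° ↑ +47°: 35 + 47 = 82°
analog 48° ↓ −48°: 82 − 48 = 34°

34°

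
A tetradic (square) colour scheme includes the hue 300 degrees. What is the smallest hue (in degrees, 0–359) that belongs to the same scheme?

A square tetradic scheme places four hues every 90°.
The full set through 300° is {30°, 120°, 210°, 300°}.

30°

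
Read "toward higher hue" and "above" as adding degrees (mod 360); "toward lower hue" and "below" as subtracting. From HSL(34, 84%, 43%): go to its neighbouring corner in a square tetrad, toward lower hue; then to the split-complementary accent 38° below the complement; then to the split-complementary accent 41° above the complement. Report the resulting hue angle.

square ↓ −90°: 34 − 90 = -56 → -56 + 360 = 304°
split-comp 38° ↓ +142°: 304 + 142 = 446 → 446 − 360 = 86°
split-comp 41° ↑ +221°: 86 + 221 = 307°

307°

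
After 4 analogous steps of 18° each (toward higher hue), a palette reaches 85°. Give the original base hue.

13°

4 steps of 18° (toward higher hue) give a net shift of +72°.
Start = end − shift: 85 − 72 = 13°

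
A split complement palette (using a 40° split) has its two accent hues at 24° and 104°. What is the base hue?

244°

The accents sit 40° either side of the complement, so the complement is their short-arc midpoint on the wheel.
Short-arc midpoint of 24° and 104°: 64°.
Base is 180° from the complement: 64 − 180 = -116 → -116 + 360 = 244°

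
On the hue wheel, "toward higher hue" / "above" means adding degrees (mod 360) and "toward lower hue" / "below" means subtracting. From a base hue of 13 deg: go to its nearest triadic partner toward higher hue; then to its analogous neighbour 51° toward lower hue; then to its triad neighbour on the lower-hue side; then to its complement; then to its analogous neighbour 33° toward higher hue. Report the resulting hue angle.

175°

13 + 120 = 133°   (triadic ↑)
133 − 51 = 82°   (analog 51° ↓)
82 − 120 = -38 → -38 + 360 = 322°   (triadic ↓)
322 + 180 = 502 → 502 − 360 = 142°   (complement)
142 + 33 = 175°   (analog 33° ↑)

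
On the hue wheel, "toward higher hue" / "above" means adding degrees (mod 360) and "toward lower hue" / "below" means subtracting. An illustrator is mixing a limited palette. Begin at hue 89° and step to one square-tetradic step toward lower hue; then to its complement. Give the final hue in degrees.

89 − 90 = -1 → -1 + 360 = 359°   (square ↓)
359 + 180 = 539 → 539 − 360 = 179°   (complement)

179°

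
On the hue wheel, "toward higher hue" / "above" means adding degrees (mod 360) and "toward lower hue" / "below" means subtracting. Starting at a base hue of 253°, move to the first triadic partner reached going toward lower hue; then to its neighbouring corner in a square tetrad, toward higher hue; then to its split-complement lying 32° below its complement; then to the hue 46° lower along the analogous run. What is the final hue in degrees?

325°

triadic ↓ −120°: 253 − 120 = 133°
square ↑ +90°: 133 + 90 = 223°
split-comp 32° ↓ +148°: 223 + 148 = 371 → 371 − 360 = 11°
analog 46° ↓ −46°: 11 − 46 = -35 → -35 + 360 = 325°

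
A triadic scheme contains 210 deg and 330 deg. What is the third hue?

A triad spaces three hues 120° apart.
The full set is {90°, 210°, 330°}.

90°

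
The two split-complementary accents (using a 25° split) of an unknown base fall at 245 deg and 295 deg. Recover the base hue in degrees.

90°

The accents sit 25° either side of the complement, so the complement is their short-arc midpoint on the wheel.
Short-arc midpoint of 245° and 295°: 270°.
Base is 180° from the complement: 270 − 180 = 90°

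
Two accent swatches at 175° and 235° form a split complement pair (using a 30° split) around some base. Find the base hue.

The accents sit 30° either side of the complement, so the complement is their short-arc midpoint on the wheel.
Short-arc midpoint of 175° and 235°: 205°.
Base is 180° from the complement: 205 − 180 = 25°

25°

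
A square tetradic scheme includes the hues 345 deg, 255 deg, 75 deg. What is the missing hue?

A square tetradic scheme places four hues every 90°.
The full set through 75° is {75°, 165°, 255°, 345°}.
Given {75°, 255°, 345°}, the missing hue is 165°.

165°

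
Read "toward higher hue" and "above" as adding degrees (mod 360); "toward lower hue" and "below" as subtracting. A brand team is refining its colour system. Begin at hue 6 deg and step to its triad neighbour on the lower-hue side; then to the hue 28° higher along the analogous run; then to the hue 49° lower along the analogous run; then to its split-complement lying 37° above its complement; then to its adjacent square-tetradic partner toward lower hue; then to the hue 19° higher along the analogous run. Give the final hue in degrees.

−120° (triadic ↓): 6 − 120 = -114 → -114 + 360 = 246°
+28° (analog 28° ↑): 246 + 28 = 274°
−49° (analog 49° ↓): 274 − 49 = 225°
+217° (split-comp 37° ↑): 225 + 217 = 442 → 442 − 360 = 82°
−90° (square ↓): 82 − 90 = -8 → -8 + 360 = 352°
+19° (analog 19° ↑): 352 + 19 = 371 → 371 − 360 = 11°

11°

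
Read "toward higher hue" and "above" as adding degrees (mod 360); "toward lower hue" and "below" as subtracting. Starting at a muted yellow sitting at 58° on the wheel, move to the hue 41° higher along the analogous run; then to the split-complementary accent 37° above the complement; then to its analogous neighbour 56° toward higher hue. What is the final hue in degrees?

12°

58 + 41 = 99°   (analog 41° ↑)
99 + 217 = 316°   (split-comp 37° ↑)
316 + 56 = 372 → 372 − 360 = 12°   (analog 56° ↑)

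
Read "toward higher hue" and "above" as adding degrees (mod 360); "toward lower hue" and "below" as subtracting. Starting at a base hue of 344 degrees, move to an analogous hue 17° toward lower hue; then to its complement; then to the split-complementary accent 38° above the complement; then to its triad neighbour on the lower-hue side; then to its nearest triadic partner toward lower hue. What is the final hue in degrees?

125°

344 − 17 = 327°   (analog 17° ↓)
327 + 180 = 507 → 507 − 360 = 147°   (complement)
147 + 218 = 365 → 365 − 360 = 5°   (split-comp 38° ↑)
5 − 120 = -115 → -115 + 360 = 245°   (triadic ↓)
245 − 120 = 125°   (triadic ↓)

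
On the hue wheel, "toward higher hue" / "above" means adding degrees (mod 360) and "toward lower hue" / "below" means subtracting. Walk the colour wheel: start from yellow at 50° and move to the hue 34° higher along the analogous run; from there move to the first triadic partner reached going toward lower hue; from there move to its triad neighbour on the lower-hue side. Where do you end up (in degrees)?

204°

+34° (analog 34° ↑): 50 + 34 = 84°
−120° (triadic ↓): 84 − 120 = -36 → -36 + 360 = 324°
−120° (triadic ↓): 324 − 120 = 204°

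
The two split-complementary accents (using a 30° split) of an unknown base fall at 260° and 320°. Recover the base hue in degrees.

The accents sit 30° either side of the complement, so the complement is their short-arc midpoint on the wheel.
Short-arc midpoint of 260° and 320°: 290°.
Base is 180° from the complement: 290 − 180 = 110°

110°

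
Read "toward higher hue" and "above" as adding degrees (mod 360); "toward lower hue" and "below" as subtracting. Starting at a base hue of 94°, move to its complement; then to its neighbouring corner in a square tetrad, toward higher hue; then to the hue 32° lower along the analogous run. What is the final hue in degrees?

complement +180°: 94 + 180 = 274°
square ↑ +90°: 274 + 90 = 364 → 364 − 360 = 4°
analog 32° ↓ −32°: 4 − 32 = -28 → -28 + 360 = 332°

332°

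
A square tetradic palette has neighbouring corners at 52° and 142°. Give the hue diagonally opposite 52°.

A square tetradic scheme places four hues 90° apart; opposite corners are 180° apart.
52 + 180 = 232°

232°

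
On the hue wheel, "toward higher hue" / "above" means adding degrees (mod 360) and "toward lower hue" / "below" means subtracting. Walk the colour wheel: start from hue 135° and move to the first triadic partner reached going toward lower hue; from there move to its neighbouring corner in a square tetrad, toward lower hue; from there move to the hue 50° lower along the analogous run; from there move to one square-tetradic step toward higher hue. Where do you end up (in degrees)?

−120° (triadic ↓): 135 − 120 = 15°
−90° (square ↓): 15 − 90 = -75 → -75 + 360 = 285°
−50° (analog 50° ↓): 285 − 50 = 235°
+90° (square ↑): 235 + 90 = 325°

325°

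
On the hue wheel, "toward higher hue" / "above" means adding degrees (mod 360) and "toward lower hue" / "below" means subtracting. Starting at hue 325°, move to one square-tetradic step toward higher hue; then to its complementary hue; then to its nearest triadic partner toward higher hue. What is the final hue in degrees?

+90° (square ↑): 325 + 90 = 415 → 415 − 360 = 55°
+180° (complement): 55 + 180 = 235°
+120° (triadic ↑): 235 + 120 = 355°

355°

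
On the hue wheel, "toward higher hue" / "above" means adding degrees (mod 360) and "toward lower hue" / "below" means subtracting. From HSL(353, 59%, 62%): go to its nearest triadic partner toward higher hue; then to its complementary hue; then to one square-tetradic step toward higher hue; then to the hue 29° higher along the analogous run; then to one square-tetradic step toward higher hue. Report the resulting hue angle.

+120° (triadic ↑): 353 + 120 = 473 → 473 − 360 = 113°
+180° (complement): 113 + 180 = 293°
+90° (square ↑): 293 + 90 = 383 → 383 − 360 = 23°
+29° (analog 29° ↑): 23 + 29 = 52°
+90° (square ↑): 52 + 90 = 142°

142°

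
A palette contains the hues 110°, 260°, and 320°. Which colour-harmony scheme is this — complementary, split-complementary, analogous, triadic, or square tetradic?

Sort the hues: 110°, 260°, 320°.
Successive gaps around the wheel: 150°, 60°, 150°.
Two 150° gaps and one 60° gap — a base hue opposite a pair of accents 30° either side of its complement — is the split-complementary pattern.

split-complementary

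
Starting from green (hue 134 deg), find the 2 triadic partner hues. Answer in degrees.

A triad places three hues 120° apart.
134 + 120 = 254°
134 + 240 = 374 → 374 − 360 = 14°

254° and 14°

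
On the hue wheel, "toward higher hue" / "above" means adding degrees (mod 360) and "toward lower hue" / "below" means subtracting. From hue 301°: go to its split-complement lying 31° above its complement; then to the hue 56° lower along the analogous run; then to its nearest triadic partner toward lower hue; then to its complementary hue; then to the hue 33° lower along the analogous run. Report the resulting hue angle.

123°

split-comp 31° ↑ +211°: 301 + 211 = 512 → 512 − 360 = 152°
analog 56° ↓ −56°: 152 − 56 = 96°
triadic ↓ −120°: 96 − 120 = -24 → -24 + 360 = 336°
complement +180°: 336 + 180 = 516 → 516 − 360 = 156°
analog 33° ↓ −33°: 156 − 33 = 123°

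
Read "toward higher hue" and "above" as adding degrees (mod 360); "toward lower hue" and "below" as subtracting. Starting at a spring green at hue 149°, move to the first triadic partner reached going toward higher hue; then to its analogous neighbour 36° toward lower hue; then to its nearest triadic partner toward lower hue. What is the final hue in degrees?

113°

triadic ↑ +120°: 149 + 120 = 269°
analog 36° ↓ −36°: 269 − 36 = 233°
triadic ↓ −120°: 233 − 120 = 113°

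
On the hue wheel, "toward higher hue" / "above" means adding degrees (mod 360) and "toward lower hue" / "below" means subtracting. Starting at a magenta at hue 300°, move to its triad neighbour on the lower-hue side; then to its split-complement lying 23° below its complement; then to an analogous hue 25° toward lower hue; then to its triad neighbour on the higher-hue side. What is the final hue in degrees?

72°

−120° (triadic ↓): 300 − 120 = 180°
+157° (split-comp 23° ↓): 180 + 157 = 337°
−25° (analog 25° ↓): 337 − 25 = 312°
+120° (triadic ↑): 312 + 120 = 432 → 432 − 360 = 72°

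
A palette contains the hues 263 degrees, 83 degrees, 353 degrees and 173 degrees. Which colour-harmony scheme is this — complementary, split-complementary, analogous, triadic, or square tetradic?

Sort the hues: 83°, 173°, 263°, 353°.
Successive gaps around the wheel: 90°, 90°, 90°, 90°.
Four hues every 90° form a square tetradic scheme.

square tetradic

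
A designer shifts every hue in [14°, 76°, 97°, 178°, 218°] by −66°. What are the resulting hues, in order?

14 − 66 = -52 → -52 + 360 = 308°
76 − 66 = 10°
97 − 66 = 31°
178 − 66 = 112°
218 − 66 = 152°

308°, 10°, 31°, 112°, 152°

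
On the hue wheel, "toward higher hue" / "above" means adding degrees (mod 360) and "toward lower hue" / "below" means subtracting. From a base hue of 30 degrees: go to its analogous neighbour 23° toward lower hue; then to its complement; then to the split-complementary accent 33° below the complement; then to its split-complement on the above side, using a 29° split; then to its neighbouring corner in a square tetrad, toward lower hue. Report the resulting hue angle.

−23° (analog 23° ↓): 30 − 23 = 7°
+180° (complement): 7 + 180 = 187°
+147° (split-comp 33° ↓): 187 + 147 = 334°
+209° (split-comp 29° ↑): 334 + 209 = 543 → 543 − 360 = 183°
−90° (square ↓): 183 − 90 = 93°

93°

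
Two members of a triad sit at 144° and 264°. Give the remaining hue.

A triad spaces three hues 120° apart.
The full set is {24°, 144°, 264°}.

24°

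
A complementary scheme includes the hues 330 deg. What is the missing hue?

The complement sits 180° across the wheel.
The full set through 330° is {150°, 330°}.
Given {330°}, the missing hue is 150°.

150°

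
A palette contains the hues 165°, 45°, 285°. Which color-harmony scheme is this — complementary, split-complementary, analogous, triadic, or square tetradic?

triadic

Sort the hues: 45°, 165°, 285°.
Successive gaps around the wheel: 120°, 120°, 120°.
Three hues equally spaced 120° apart form a triad.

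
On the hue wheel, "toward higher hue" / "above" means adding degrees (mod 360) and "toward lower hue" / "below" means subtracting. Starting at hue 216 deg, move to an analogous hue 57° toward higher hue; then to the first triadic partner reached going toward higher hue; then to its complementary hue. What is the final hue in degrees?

+57° (analog 57° ↑): 216 + 57 = 273°
+120° (triadic ↑): 273 + 120 = 393 → 393 − 360 = 33°
+180° (complement): 33 + 180 = 213°

213°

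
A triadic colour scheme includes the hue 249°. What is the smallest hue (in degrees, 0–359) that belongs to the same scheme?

9°

A triad places three hues 120° apart.
The full set through 249° is {9°, 129°, 249°}.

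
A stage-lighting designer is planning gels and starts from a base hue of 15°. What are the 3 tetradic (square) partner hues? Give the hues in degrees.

105°, 195° and 285°

A square tetradic scheme places four hues every 90°.
15 + 90 = 105°
15 + 180 = 195°
15 + 270 = 285°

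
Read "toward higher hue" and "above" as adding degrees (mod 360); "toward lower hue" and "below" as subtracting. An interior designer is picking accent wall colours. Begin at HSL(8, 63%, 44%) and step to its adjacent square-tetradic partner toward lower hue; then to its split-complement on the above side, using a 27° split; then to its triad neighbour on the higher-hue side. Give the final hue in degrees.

8 − 90 = -82 → -82 + 360 = 278°   (square ↓)
278 + 207 = 485 → 485 − 360 = 125°   (split-comp 27° ↑)
125 + 120 = 245°   (triadic ↑)

245°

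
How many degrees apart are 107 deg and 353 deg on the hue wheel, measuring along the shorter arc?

|107 − 353| = 246.
The shorter arc is 360 − 246 = 114°.

114°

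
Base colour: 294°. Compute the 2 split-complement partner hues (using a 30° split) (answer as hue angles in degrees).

84° and 144°

Split-complementary hues sit 30° either side of the complement.
Complement of 294°: 294 + 180 = 474 → 474 − 360 = 114°
114 − 30 = 84°
114 + 30 = 144°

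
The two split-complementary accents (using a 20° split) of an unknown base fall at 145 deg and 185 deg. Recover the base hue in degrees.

345°

The accents sit 20° either side of the complement, so the complement is their short-arc midpoint on the wheel.
Short-arc midpoint of 145° and 185°: 165°.
Base is 180° from the complement: 165 − 180 = -15 → -15 + 360 = 345°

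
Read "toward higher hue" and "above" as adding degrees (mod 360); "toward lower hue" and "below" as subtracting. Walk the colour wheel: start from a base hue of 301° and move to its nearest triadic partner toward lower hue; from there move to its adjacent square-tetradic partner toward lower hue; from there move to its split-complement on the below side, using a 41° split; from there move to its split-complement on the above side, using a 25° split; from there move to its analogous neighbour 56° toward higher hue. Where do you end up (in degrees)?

−120° (triadic ↓): 301 − 120 = 181°
−90° (square ↓): 181 − 90 = 91°
+139° (split-comp 41° ↓): 91 + 139 = 230°
+205° (split-comp 25° ↑): 230 + 205 = 435 → 435 − 360 = 75°
+56° (analog 56° ↑): 75 + 56 = 131°

131°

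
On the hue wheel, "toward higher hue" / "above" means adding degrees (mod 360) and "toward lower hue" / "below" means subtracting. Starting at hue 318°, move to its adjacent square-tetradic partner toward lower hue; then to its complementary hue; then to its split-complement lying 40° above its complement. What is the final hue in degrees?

268°

square ↓ −90°: 318 − 90 = 228°
complement +180°: 228 + 180 = 408 → 408 − 360 = 48°
split-comp 40° ↑ +220°: 48 + 220 = 268°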